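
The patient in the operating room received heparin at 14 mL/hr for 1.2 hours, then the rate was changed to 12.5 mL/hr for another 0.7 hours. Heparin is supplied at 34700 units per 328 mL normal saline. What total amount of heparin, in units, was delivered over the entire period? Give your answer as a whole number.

2703 units

Concentration = 34700 units ÷ 328 mL = 105.7927 units/mL
Stage 1: 14 mL/hr × 1.2 hr = 16.8 mL → 16.8 mL × 105.7927 units/mL = 1777.317 units
Stage 2: 12.5 mL/hr × 0.7 hr = 8.75 mL → 8.75 mL × 105.7927 units/mL = 925.686 units
Total = 1777.317 + 925.686 = 2703.003 units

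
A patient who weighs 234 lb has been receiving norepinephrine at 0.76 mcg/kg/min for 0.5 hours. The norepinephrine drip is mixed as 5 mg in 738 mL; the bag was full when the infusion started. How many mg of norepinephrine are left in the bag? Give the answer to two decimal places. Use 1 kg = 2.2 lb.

Weight = 234 lb ÷ 2.2 lb/kg = 106.3636 kg
Dose = 0.76 mcg/kg/min × 106.3636 kg = 80.83636 mcg/min
80.83636 mcg/min × 60 min/hr = 4850.182 mcg/hr
Concentration = 5 mg ÷ 738 mL = 0.006775068 mg/mL = 6.775068 mcg/mL
Rate = 4850.182 mcg/hr ÷ 6.775068 mcg/mL = 715.8868 mL/hr
Volume infused = 715.8868 mL/hr × 0.5 hr = 357.9434 mL
Volume remaining = 738 − 357.9434 = 380.0566 mL
Drug remaining = 380.0566 mL × 6.775068 mcg/mL = 2574.909 mcg = 2.574909 mg

2.57 mg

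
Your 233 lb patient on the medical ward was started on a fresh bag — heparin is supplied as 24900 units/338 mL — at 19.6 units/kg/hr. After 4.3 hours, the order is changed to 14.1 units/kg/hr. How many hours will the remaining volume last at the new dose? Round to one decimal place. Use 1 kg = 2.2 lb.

10.7 hours

Initial rate:
Weight = 233 lb ÷ 2.2 lb/kg = 105.9091 kg
Dose = 19.6 units/kg/hr × 105.9091 kg = 2075.818 units/hr
Concentration = 24900 units ÷ 338 mL = 73.66864 units/mL
Rate = 2075.818 units/hr ÷ 73.66864 units/mL = 28.17777 mL/hr
Volume infused so far = 28.17777 mL/hr × 4.3 hr = 121.1644 mL
Volume remaining = 338 − 121.1644 = 216.8356 mL
New rate:
Dose = 14.1 units/kg/hr × 105.9091 kg = 1493.318 units/hr
Rate = 1493.318 units/hr ÷ 73.66864 units/mL = 20.27074 mL/hr
Time remaining = 216.8356 mL ÷ 20.27074 mL/hr = 10.69697 hr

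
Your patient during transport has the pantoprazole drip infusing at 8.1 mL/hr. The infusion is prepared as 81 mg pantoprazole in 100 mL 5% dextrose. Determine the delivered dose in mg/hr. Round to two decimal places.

Concentration = 81 mg ÷ 100 mL = 0.81 mg/mL
Drug rate = 8.1 mL/hr × 0.81 mg/mL = 6.561 mg/hr

6.56 mg/hr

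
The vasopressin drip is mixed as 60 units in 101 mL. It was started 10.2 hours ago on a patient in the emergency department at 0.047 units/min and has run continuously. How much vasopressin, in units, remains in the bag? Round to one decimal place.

0.047 units/min × 60 min/hr = 2.82 units/hr
Concentration = 60 units ÷ 101 mL = 0.5940594 units/mL
Rate = 2.82 units/hr ÷ 0.5940594 units/mL = 4.747 mL/hr
Volume infused = 4.747 mL/hr × 10.2 hr = 48.4194 mL
Volume remaining = 101 − 48.4194 = 52.5806 mL
Drug remaining = 52.5806 mL × 0.5940594 units/mL = 31.236 units

31.2 units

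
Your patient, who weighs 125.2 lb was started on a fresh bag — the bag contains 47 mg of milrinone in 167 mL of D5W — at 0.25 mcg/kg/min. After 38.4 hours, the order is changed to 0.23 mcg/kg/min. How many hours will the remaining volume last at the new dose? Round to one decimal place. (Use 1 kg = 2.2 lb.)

Initial rate:
Weight = 125.2 lb ÷ 2.2 lb/kg = 56.90909 kg
Dose = 0.25 mcg/kg/min × 56.90909 kg = 14.22727 mcg/min
14.22727 mcg/min × 60 min/hr = 853.6364 mcg/hr
Concentration = 47 mg ÷ 167 mL = 0.2814371 mg/mL = 281.4371 mcg/mL
Rate = 853.6364 mcg/hr ÷ 281.4371 mcg/mL = 3.033133 mL/hr
Volume infused so far = 3.033133 mL/hr × 38.4 hr = 116.4723 mL
Volume remaining = 167 − 116.4723 = 50.52768 mL
New rate:
Dose = 0.23 mcg/kg/min × 56.90909 kg = 13.08909 mcg/min
13.08909 mcg/min × 60 min/hr = 785.3455 mcg/hr
Rate = 785.3455 mcg/hr ÷ 281.4371 mcg/mL = 2.790483 mL/hr
Time remaining = 50.52768 mL ÷ 2.790483 mL/hr = 18.10714 hr

18.1 hours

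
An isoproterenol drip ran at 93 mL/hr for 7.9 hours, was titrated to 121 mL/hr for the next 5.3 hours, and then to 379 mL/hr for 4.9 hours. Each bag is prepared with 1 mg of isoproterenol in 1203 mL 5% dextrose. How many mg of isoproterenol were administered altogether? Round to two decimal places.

Concentration = 1 mg ÷ 1203 mL = 0.0008312552 mg/mL
Stage 1: 93 mL/hr × 7.9 hr = 734.7 mL → 734.7 mL × 0.0008312552 mg/mL = 0.6107232 mg
Stage 2: 121 mL/hr × 5.3 hr = 641.3 mL → 641.3 mL × 0.0008312552 mg/mL = 0.533084 mg
Stage 3: 379 mL/hr × 4.9 hr = 1857.1 mL → 1857.1 mL × 0.0008312552 mg/mL = 1.543724 mg
Total = 0.6107232 + 0.533084 + 1.543724 = 2.687531 mg

2.69 mg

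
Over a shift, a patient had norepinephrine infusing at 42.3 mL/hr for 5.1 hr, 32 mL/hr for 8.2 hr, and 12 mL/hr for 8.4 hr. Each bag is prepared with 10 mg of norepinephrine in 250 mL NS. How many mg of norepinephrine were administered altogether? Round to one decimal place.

23.2 mg

Concentration = 10 mg ÷ 250 mL = 0.04 mg/mL
Stage 1: 42.3 mL/hr × 5.1 hr = 215.73 mL → 215.73 mL × 0.04 mg/mL = 8.6292 mg
Stage 2: 32 mL/hr × 8.2 hr = 262.4 mL → 262.4 mL × 0.04 mg/mL = 10.496 mg
Stage 3: 12 mL/hr × 8.4 hr = 100.8 mL → 100.8 mL × 0.04 mg/mL = 4.032 mg
Total = 8.6292 + 10.496 + 4.032 = 23.1572 mg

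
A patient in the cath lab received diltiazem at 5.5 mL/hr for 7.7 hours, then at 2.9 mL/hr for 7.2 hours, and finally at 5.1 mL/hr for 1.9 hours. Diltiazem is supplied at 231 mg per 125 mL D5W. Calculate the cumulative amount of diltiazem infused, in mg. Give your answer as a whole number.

135 mg

Concentration = 231 mg ÷ 125 mL = 1.848 mg/mL
Stage 1: 5.5 mL/hr × 7.7 hr = 42.35 mL → 42.35 mL × 1.848 mg/mL = 78.2628 mg
Stage 2: 2.9 mL/hr × 7.2 hr = 20.88 mL → 20.88 mL × 1.848 mg/mL = 38.58624 mg
Stage 3: 5.1 mL/hr × 1.9 hr = 9.69 mL → 9.69 mL × 1.848 mg/mL = 17.90712 mg
Total = 78.2628 + 38.58624 + 17.90712 = 134.7562 mg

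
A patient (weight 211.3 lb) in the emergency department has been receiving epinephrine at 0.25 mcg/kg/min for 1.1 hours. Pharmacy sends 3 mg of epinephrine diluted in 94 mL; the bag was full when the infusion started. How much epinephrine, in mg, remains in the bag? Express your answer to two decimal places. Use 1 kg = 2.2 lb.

1.42 mg

Weight = 211.3 lb ÷ 2.2 lb/kg = 96.04545 kg
Dose = 0.25 mcg/kg/min × 96.04545 kg = 24.01136 mcg/min
24.01136 mcg/min × 60 min/hr = 1440.682 mcg/hr
Concentration = 3 mg ÷ 94 mL = 0.03191489 mg/mL = 31.91489 mcg/mL
Rate = 1440.682 mcg/hr ÷ 31.91489 mcg/mL = 45.14136 mL/hr
Volume infused = 45.14136 mL/hr × 1.1 hr = 49.6555 mL
Volume remaining = 94 − 49.6555 = 44.3445 mL
Drug remaining = 44.3445 mL × 31.91489 mcg/mL = 1415.25 mcg = 1.41525 mg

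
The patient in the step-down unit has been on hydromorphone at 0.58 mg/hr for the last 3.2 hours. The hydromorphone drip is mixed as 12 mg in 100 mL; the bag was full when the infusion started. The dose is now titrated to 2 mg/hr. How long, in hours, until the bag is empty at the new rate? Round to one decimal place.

Initial rate:
Concentration = 12 mg ÷ 100 mL = 0.12 mg/mL
Rate = 0.58 mg/hr ÷ 0.12 mg/mL = 4.833333 mL/hr
Volume infused so far = 4.833333 mL/hr × 3.2 hr = 15.46667 mL
Volume remaining = 100 − 15.46667 = 84.53333 mL
New rate:
Rate = 2 mg/hr ÷ 0.12 mg/mL = 16.66667 mL/hr
Time remaining = 84.53333 mL ÷ 16.66667 mL/hr = 5.072 hr

5.1 hours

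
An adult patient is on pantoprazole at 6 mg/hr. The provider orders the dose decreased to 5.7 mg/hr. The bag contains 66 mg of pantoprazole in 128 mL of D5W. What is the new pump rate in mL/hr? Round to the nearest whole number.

11 mL/hr

Concentration = 66 mg ÷ 128 mL = 0.515625 mg/mL
Rate = 5.7 mg/hr ÷ 0.515625 mg/mL = 11.05455 mL/hr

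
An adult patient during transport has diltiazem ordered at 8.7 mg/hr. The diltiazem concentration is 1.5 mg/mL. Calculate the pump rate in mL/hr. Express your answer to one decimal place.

Rate = 8.7 mg/hr ÷ 1.5 mg/mL = 5.8 mL/hr

5.8 mL/hr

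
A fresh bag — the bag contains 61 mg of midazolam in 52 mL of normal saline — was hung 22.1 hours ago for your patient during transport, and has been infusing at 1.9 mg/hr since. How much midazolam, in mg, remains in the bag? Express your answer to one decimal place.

19.0 mg

Concentration = 61 mg ÷ 52 mL = 1.173077 mg/mL
Rate = 1.9 mg/hr ÷ 1.173077 mg/mL = 1.619672 mL/hr
Volume infused = 1.619672 mL/hr × 22.1 hr = 35.79475 mL
Volume remaining = 52 − 35.79475 = 16.20525 mL
Drug remaining = 16.20525 mL × 1.173077 mg/mL = 19.01 mg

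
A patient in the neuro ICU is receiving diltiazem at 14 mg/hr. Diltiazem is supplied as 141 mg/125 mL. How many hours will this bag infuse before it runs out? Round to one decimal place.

10.1 hours

Concentration = 141 mg ÷ 125 mL = 1.128 mg/mL
Rate = 14 mg/hr ÷ 1.128 mg/mL = 12.41135 mL/hr
Duration = 125 mL ÷ 12.41135 mL/hr = 10.07143 hr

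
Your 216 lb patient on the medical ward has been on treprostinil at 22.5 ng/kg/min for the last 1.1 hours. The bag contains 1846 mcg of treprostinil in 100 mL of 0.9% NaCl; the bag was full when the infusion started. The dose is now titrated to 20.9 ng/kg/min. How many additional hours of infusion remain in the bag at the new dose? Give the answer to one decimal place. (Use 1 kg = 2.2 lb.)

Initial rate:
Weight = 216 lb ÷ 2.2 lb/kg = 98.18182 kg
Dose = 22.5 ng/kg/min × 98.18182 kg = 2209.091 ng/min
2209.091 ng/min × 60 min/hr = 132545.5 ng/hr
Concentration = 1846 mcg ÷ 100 mL = 18.46 mcg/mL = 18460 ng/mL
Rate = 132545.5 ng/hr ÷ 18460 ng/mL = 7.180144 mL/hr
Volume infused so far = 7.180144 mL/hr × 1.1 hr = 7.898158 mL
Volume remaining = 100 − 7.898158 = 92.10184 mL
New rate:
Dose = 20.9 ng/kg/min × 98.18182 kg = 2052 ng/min
2052 ng/min × 60 min/hr = 123120 ng/hr
Rate = 123120 ng/hr ÷ 18460 ng/mL = 6.669556 mL/hr
Time remaining = 92.10184 mL ÷ 6.669556 mL/hr = 13.80929 hr

13.8 hours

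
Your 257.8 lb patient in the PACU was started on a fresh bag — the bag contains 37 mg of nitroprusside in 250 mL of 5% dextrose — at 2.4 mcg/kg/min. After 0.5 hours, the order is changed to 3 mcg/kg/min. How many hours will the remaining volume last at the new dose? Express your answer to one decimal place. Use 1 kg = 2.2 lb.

1.4 hours

Initial rate:
Weight = 257.8 lb ÷ 2.2 lb/kg = 117.1818 kg
Dose = 2.4 mcg/kg/min × 117.1818 kg = 281.2364 mcg/min
281.2364 mcg/min × 60 min/hr = 16874.18 mcg/hr
Concentration = 37 mg ÷ 250 mL = 0.148 mg/mL = 148 mcg/mL
Rate = 16874.18 mcg/hr ÷ 148 mcg/mL = 114.0147 mL/hr
Volume infused so far = 114.0147 mL/hr × 0.5 hr = 57.00737 mL
Volume remaining = 250 − 57.00737 = 192.9926 mL
New rate:
Dose = 3 mcg/kg/min × 117.1818 kg = 351.5455 mcg/min
351.5455 mcg/min × 60 min/hr = 21092.73 mcg/hr
Rate = 21092.73 mcg/hr ÷ 148 mcg/mL = 142.5184 mL/hr
Time remaining = 192.9926 mL ÷ 142.5184 mL/hr = 1.354159 hr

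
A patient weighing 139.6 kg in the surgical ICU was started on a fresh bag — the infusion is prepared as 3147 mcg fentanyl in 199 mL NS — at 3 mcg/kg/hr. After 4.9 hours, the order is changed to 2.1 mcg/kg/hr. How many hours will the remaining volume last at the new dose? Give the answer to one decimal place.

3.7 hours

Initial rate:
Dose = 3 mcg/kg/hr × 139.6 kg = 418.8 mcg/hr
Concentration = 3147 mcg ÷ 199 mL = 15.81407 mcg/mL
Rate = 418.8 mcg/hr ÷ 15.81407 mcg/mL = 26.48275 mL/hr
Volume infused so far = 26.48275 mL/hr × 4.9 hr = 129.7655 mL
Volume remaining = 199 − 129.7655 = 69.23455 mL
New rate:
Dose = 2.1 mcg/kg/hr × 139.6 kg = 293.16 mcg/hr
Rate = 293.16 mcg/hr ÷ 15.81407 mcg/mL = 18.53792 mL/hr
Time remaining = 69.23455 mL ÷ 18.53792 mL/hr = 3.734752 hr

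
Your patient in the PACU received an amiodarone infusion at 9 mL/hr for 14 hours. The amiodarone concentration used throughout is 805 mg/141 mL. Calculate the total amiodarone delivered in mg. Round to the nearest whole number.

Concentration = 805 mg ÷ 141 mL = 5.70922 mg/mL
Drug rate = 9 mL/hr × 5.70922 mg/mL = 51.38298 mg/hr
Total = 51.38298 mg/hr × 14 hr = 719.3617 mg

719 mg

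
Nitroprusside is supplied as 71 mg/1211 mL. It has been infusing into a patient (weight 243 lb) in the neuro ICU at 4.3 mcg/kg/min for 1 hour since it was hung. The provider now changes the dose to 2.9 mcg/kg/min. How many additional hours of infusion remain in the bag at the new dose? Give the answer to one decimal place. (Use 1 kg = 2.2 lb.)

Initial rate:
Weight = 243 lb ÷ 2.2 lb/kg = 110.4545 kg
Dose = 4.3 mcg/kg/min × 110.4545 kg = 474.9545 mcg/min
474.9545 mcg/min × 60 min/hr = 28497.27 mcg/hr
Concentration = 71 mg ÷ 1211 mL = 0.05862923 mg/mL = 58.62923 mcg/mL
Rate = 28497.27 mcg/hr ÷ 58.62923 mcg/mL = 486.0591 mL/hr
Volume infused so far = 486.0591 mL/hr × 1 hr = 486.0591 mL
Volume remaining = 1211 − 486.0591 = 724.9409 mL
New rate:
Dose = 2.9 mcg/kg/min × 110.4545 kg = 320.3182 mcg/min
320.3182 mcg/min × 60 min/hr = 19219.09 mcg/hr
Rate = 19219.09 mcg/hr ÷ 58.62923 mcg/mL = 327.8073 mL/hr
Time remaining = 724.9409 mL ÷ 327.8073 mL/hr = 2.211485 hr

2.2 hours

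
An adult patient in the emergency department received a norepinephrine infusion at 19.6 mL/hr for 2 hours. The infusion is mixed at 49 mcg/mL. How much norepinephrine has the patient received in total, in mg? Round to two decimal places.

Drug rate = 19.6 mL/hr × 49 mcg/mL = 960.4 mcg/hr
Total = 960.4 mcg/hr × 2 hr = 1920.8 mcg = 1.9208 mg

1.92 mg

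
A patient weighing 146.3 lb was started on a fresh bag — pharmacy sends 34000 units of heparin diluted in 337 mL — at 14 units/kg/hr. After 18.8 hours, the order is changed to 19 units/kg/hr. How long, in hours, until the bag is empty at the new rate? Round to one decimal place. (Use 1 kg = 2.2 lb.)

Initial rate:
Weight = 146.3 lb ÷ 2.2 lb/kg = 66.5 kg
Dose = 14 units/kg/hr × 66.5 kg = 931 units/hr
Concentration = 34000 units ÷ 337 mL = 100.8902 units/mL
Rate = 931 units/hr ÷ 100.8902 units/mL = 9.227853 mL/hr
Volume infused so far = 9.227853 mL/hr × 18.8 hr = 173.4836 mL
Volume remaining = 337 − 173.4836 = 163.5164 mL
New rate:
Dose = 19 units/kg/hr × 66.5 kg = 1263.5 units/hr
Rate = 1263.5 units/hr ÷ 100.8902 units/mL = 12.52351 mL/hr
Time remaining = 163.5164 mL ÷ 12.52351 mL/hr = 13.05675 hr

13.1 hours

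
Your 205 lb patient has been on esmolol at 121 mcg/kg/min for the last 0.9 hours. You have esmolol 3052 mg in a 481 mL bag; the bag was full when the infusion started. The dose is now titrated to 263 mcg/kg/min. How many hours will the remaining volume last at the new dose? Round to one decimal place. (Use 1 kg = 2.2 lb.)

Initial rate:
Weight = 205 lb ÷ 2.2 lb/kg = 93.18182 kg
Dose = 121 mcg/kg/min × 93.18182 kg = 11275 mcg/min
11275 mcg/min × 60 min/hr = 676500 mcg/hr
Concentration = 3052 mg ÷ 481 mL = 6.345114 mg/mL = 6345.114 mcg/mL
Rate = 676500 mcg/hr ÷ 6345.114 mcg/mL = 106.6175 mL/hr
Volume infused so far = 106.6175 mL/hr × 0.9 hr = 95.95572 mL
Volume remaining = 481 − 95.95572 = 385.0443 mL
New rate:
Dose = 263 mcg/kg/min × 93.18182 kg = 24506.82 mcg/min
24506.82 mcg/min × 60 min/hr = 1470409 mcg/hr
Rate = 1470409 mcg/hr ÷ 6345.114 mcg/mL = 231.7388 mL/hr
Time remaining = 385.0443 mL ÷ 231.7388 mL/hr = 1.661544 hr

1.7 hours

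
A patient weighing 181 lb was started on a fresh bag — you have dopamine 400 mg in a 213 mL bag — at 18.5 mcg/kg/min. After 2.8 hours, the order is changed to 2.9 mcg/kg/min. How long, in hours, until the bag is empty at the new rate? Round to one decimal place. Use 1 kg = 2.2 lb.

Initial rate:
Weight = 181 lb ÷ 2.2 lb/kg = 82.27273 kg
Dose = 18.5 mcg/kg/min × 82.27273 kg = 1522.045 mcg/min
1522.045 mcg/min × 60 min/hr = 91322.73 mcg/hr
Concentration = 400 mg ÷ 213 mL = 1.877934 mg/mL = 1877.934 mcg/mL
Rate = 91322.73 mcg/hr ÷ 1877.934 mcg/mL = 48.62935 mL/hr
Volume infused so far = 48.62935 mL/hr × 2.8 hr = 136.1622 mL
Volume remaining = 213 − 136.1622 = 76.83781 mL
New rate:
Dose = 2.9 mcg/kg/min × 82.27273 kg = 238.5909 mcg/min
238.5909 mcg/min × 60 min/hr = 14315.45 mcg/hr
Rate = 14315.45 mcg/hr ÷ 1877.934 mcg/mL = 7.62298 mL/hr
Time remaining = 76.83781 mL ÷ 7.62298 mL/hr = 10.07976 hr

10.1 hours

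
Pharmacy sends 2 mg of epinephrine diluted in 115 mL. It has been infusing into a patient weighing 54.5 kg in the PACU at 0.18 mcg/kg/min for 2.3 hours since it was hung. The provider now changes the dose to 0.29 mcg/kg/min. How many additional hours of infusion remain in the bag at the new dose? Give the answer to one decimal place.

0.7 hours

Initial rate:
Dose = 0.18 mcg/kg/min × 54.5 kg = 9.81 mcg/min
9.81 mcg/min × 60 min/hr = 588.6 mcg/hr
Concentration = 2 mg ÷ 115 mL = 0.0173913 mg/mL = 17.3913 mcg/mL
Rate = 588.6 mcg/hr ÷ 17.3913 mcg/mL = 33.8445 mL/hr
Volume infused so far = 33.8445 mL/hr × 2.3 hr = 77.84235 mL
Volume remaining = 115 − 77.84235 = 37.15765 mL
New rate:
Dose = 0.29 mcg/kg/min × 54.5 kg = 15.805 mcg/min
15.805 mcg/min × 60 min/hr = 948.3 mcg/hr
Rate = 948.3 mcg/hr ÷ 17.3913 mcg/mL = 54.52725 mL/hr
Time remaining = 37.15765 mL ÷ 54.52725 mL/hr = 0.681451 hr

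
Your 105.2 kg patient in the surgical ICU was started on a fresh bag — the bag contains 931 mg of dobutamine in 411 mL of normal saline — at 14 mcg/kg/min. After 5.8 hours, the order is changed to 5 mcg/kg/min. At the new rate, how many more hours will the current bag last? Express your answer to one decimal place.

Initial rate:
Dose = 14 mcg/kg/min × 105.2 kg = 1472.8 mcg/min
1472.8 mcg/min × 60 min/hr = 88368 mcg/hr
Concentration = 931 mg ÷ 411 mL = 2.265207 mg/mL = 2265.207 mcg/mL
Rate = 88368 mcg/hr ÷ 2265.207 mcg/mL = 39.01101 mL/hr
Volume infused so far = 39.01101 mL/hr × 5.8 hr = 226.2638 mL
Volume remaining = 411 − 226.2638 = 184.7362 mL
New rate:
Dose = 5 mcg/kg/min × 105.2 kg = 526 mcg/min
526 mcg/min × 60 min/hr = 31560 mcg/hr
Rate = 31560 mcg/hr ÷ 2265.207 mcg/mL = 13.9325 mL/hr
Time remaining = 184.7362 mL ÷ 13.9325 mL/hr = 13.25937 hr

13.3 hours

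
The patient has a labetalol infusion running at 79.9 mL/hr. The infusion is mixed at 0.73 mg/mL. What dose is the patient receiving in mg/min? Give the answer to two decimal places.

0.97 mg/min

Drug rate = 79.9 mL/hr × 0.73 mg/mL = 58.327 mg/hr
58.327 mg/hr ÷ 60 min/hr = 0.9721167 mg/min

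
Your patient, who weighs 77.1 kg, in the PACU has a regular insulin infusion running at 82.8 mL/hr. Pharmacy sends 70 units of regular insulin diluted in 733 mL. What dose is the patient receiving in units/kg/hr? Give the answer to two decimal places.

0.10 units/kg/hr

Concentration = 70 units ÷ 733 mL = 0.09549795 units/mL
Drug rate = 82.8 mL/hr × 0.09549795 units/mL = 7.907231 units/hr
7.907231 units/hr ÷ 77.1 kg = 0.1025581 units/kg/hr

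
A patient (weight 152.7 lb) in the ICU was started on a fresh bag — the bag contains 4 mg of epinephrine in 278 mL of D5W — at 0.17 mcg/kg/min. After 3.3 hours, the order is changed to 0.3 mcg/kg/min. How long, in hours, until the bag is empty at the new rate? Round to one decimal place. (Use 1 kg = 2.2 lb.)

Initial rate:
Weight = 152.7 lb ÷ 2.2 lb/kg = 69.40909 kg
Dose = 0.17 mcg/kg/min × 69.40909 kg = 11.79955 mcg/min
11.79955 mcg/min × 60 min/hr = 707.9727 mcg/hr
Concentration = 4 mg ÷ 278 mL = 0.01438849 mg/mL = 14.38849 mcg/mL
Rate = 707.9727 mcg/hr ÷ 14.38849 mcg/mL = 49.2041 mL/hr
Volume infused so far = 49.2041 mL/hr × 3.3 hr = 162.3735 mL
Volume remaining = 278 − 162.3735 = 115.6265 mL
New rate:
Dose = 0.3 mcg/kg/min × 69.40909 kg = 20.82273 mcg/min
20.82273 mcg/min × 60 min/hr = 1249.364 mcg/hr
Rate = 1249.364 mcg/hr ÷ 14.38849 mcg/mL = 86.83077 mL/hr
Time remaining = 115.6265 mL ÷ 86.83077 mL/hr = 1.33163 hr

1.3 hours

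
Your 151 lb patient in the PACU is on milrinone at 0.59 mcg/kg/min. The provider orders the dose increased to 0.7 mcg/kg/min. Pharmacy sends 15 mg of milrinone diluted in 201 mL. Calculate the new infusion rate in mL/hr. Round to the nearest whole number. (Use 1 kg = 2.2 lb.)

Weight = 151 lb ÷ 2.2 lb/kg = 68.63636 kg
Dose = 0.7 mcg/kg/min × 68.63636 kg = 48.04545 mcg/min
48.04545 mcg/min × 60 min/hr = 2882.727 mcg/hr
Concentration = 15 mg ÷ 201 mL = 0.07462687 mg/mL = 74.62687 mcg/mL
Rate = 2882.727 mcg/hr ÷ 74.62687 mcg/mL = 38.62855 mL/hr

39 mL/hr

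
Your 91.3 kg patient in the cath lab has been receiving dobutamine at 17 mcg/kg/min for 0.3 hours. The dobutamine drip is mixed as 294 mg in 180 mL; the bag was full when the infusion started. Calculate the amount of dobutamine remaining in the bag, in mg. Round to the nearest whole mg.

266 mg

Dose = 17 mcg/kg/min × 91.3 kg = 1552.1 mcg/min
1552.1 mcg/min × 60 min/hr = 93126 mcg/hr
Concentration = 294 mg ÷ 180 mL = 1.633333 mg/mL = 1633.333 mcg/mL
Rate = 93126 mcg/hr ÷ 1633.333 mcg/mL = 57.01592 mL/hr
Volume infused = 57.01592 mL/hr × 0.3 hr = 17.10478 mL
Volume remaining = 180 − 17.10478 = 162.8952 mL
Drug remaining = 162.8952 mL × 1633.333 mcg/mL = 266062.2 mcg = 266.0622 mg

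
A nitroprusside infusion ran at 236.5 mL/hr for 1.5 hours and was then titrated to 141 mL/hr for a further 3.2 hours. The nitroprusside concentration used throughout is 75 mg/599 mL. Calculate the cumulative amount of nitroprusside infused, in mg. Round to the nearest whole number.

101 mg

Concentration = 75 mg ÷ 599 mL = 0.1252087 mg/mL
Stage 1: 236.5 mL/hr × 1.5 hr = 354.75 mL → 354.75 mL × 0.1252087 mg/mL = 44.41778 mg
Stage 2: 141 mL/hr × 3.2 hr = 451.2 mL → 451.2 mL × 0.1252087 mg/mL = 56.49416 mg
Total = 44.41778 + 56.49416 = 100.9119 mg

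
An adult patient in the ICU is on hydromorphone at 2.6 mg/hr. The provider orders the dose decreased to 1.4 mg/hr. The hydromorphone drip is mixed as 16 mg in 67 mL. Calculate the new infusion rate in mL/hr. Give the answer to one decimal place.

5.9 mL/hr

Concentration = 16 mg ÷ 67 mL = 0.238806 mg/mL
Rate = 1.4 mg/hr ÷ 0.238806 mg/mL = 5.8625 mL/hr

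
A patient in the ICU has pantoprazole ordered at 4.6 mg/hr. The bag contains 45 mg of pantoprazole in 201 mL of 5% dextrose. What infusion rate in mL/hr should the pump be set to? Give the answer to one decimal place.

Concentration = 45 mg ÷ 201 mL = 0.2238806 mg/mL
Rate = 4.6 mg/hr ÷ 0.2238806 mg/mL = 20.54667 mL/hr

20.5 mL/hr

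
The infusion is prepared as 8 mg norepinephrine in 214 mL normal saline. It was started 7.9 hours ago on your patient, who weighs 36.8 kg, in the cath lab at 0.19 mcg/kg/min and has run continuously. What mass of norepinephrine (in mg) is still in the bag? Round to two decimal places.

4.69 mg

Dose = 0.19 mcg/kg/min × 36.8 kg = 6.992 mcg/min
6.992 mcg/min × 60 min/hr = 419.52 mcg/hr
Concentration = 8 mg ÷ 214 mL = 0.03738318 mg/mL = 37.38318 mcg/mL
Rate = 419.52 mcg/hr ÷ 37.38318 mcg/mL = 11.22216 mL/hr
Volume infused = 11.22216 mL/hr × 7.9 hr = 88.65506 mL
Volume remaining = 214 − 88.65506 = 125.3449 mL
Drug remaining = 125.3449 mL × 37.38318 mcg/mL = 4685.792 mcg = 4.685792 mg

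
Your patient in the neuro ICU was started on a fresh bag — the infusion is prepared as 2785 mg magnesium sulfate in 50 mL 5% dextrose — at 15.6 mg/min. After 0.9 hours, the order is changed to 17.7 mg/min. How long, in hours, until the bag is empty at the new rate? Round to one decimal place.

Initial rate:
15.6 mg/min × 60 min/hr = 936 mg/hr
Concentration = 2785 mg ÷ 50 mL = 55.7 mg/mL
Rate = 936 mg/hr ÷ 55.7 mg/mL = 16.80431 mL/hr
Volume infused so far = 16.80431 mL/hr × 0.9 hr = 15.12388 mL
Volume remaining = 50 − 15.12388 = 34.87612 mL
New rate:
17.7 mg/min × 60 min/hr = 1062 mg/hr
Rate = 1062 mg/hr ÷ 55.7 mg/mL = 19.06643 mL/hr
Time remaining = 34.87612 mL ÷ 19.06643 mL/hr = 1.82919 hr

1.8 hours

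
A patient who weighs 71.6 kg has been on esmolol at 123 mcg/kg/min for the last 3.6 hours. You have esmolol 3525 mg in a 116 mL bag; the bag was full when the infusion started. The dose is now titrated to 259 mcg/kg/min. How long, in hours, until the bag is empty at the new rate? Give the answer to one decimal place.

Initial rate:
Dose = 123 mcg/kg/min × 71.6 kg = 8806.8 mcg/min
8806.8 mcg/min × 60 min/hr = 528408 mcg/hr
Concentration = 3525 mg ÷ 116 mL = 30.38793 mg/mL = 30387.93 mcg/mL
Rate = 528408 mcg/hr ÷ 30387.93 mcg/mL = 17.38875 mL/hr
Volume infused so far = 17.38875 mL/hr × 3.6 hr = 62.59948 mL
Volume remaining = 116 − 62.59948 = 53.40052 mL
New rate:
Dose = 259 mcg/kg/min × 71.6 kg = 18544.4 mcg/min
18544.4 mcg/min × 60 min/hr = 1112664 mcg/hr
Rate = 1112664 mcg/hr ÷ 30387.93 mcg/mL = 36.61533 mL/hr
Time remaining = 53.40052 mL ÷ 36.61533 mL/hr = 1.45842 hr

1.5 hours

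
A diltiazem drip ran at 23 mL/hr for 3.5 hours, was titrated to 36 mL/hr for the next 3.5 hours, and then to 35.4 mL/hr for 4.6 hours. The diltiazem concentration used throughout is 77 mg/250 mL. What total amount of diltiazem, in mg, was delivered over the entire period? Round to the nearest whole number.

114 mg

Concentration = 77 mg ÷ 250 mL = 0.308 mg/mL
Stage 1: 23 mL/hr × 3.5 hr = 80.5 mL → 80.5 mL × 0.308 mg/mL = 24.794 mg
Stage 2: 36 mL/hr × 3.5 hr = 126 mL → 126 mL × 0.308 mg/mL = 38.808 mg
Stage 3: 35.4 mL/hr × 4.6 hr = 162.84 mL → 162.84 mL × 0.308 mg/mL = 50.15472 mg
Total = 24.794 + 38.808 + 50.15472 = 113.7567 mg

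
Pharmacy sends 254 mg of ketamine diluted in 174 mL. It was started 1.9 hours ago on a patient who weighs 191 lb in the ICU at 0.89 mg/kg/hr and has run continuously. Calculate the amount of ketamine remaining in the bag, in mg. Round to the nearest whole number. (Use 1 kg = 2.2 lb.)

Weight = 191 lb ÷ 2.2 lb/kg = 86.81818 kg
Dose = 0.89 mg/kg/hr × 86.81818 kg = 77.26818 mg/hr
Concentration = 254 mg ÷ 174 mL = 1.45977 mg/mL
Rate = 77.26818 mg/hr ÷ 1.45977 mg/mL = 52.93175 mL/hr
Volume infused = 52.93175 mL/hr × 1.9 hr = 100.5703 mL
Volume remaining = 174 − 100.5703 = 73.42968 mL
Drug remaining = 73.42968 mL × 1.45977 mg/mL = 107.1905 mg

107 mg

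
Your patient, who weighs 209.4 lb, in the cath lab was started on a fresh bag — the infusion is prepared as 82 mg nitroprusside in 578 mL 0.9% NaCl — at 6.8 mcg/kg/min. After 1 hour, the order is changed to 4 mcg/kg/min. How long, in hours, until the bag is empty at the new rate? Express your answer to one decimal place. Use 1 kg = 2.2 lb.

Initial rate:
Weight = 209.4 lb ÷ 2.2 lb/kg = 95.18182 kg
Dose = 6.8 mcg/kg/min × 95.18182 kg = 647.2364 mcg/min
647.2364 mcg/min × 60 min/hr = 38834.18 mcg/hr
Concentration = 82 mg ÷ 578 mL = 0.1418685 mg/mL = 141.8685 mcg/mL
Rate = 38834.18 mcg/hr ÷ 141.8685 mcg/mL = 273.7336 mL/hr
Volume infused so far = 273.7336 mL/hr × 1 hr = 273.7336 mL
Volume remaining = 578 − 273.7336 = 304.2664 mL
New rate:
Dose = 4 mcg/kg/min × 95.18182 kg = 380.7273 mcg/min
380.7273 mcg/min × 60 min/hr = 22843.64 mcg/hr
Rate = 22843.64 mcg/hr ÷ 141.8685 mcg/mL = 161.0198 mL/hr
Time remaining = 304.2664 mL ÷ 161.0198 mL/hr = 1.889621 hr

1.9 hours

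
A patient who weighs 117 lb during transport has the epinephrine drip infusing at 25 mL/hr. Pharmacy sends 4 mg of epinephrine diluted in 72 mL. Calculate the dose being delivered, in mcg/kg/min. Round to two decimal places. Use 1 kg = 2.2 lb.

Weight = 117 lb ÷ 2.2 lb/kg = 53.18182 kg
Concentration = 4 mg ÷ 72 mL = 0.05555556 mg/mL = 55.55556 mcg/mL
Drug rate = 25 mL/hr × 55.55556 mcg/mL = 1388.889 mcg/hr
1388.889 mcg/hr ÷ 60 min/hr = 23.14815 mcg/min
23.14815 mcg/min ÷ 53.18182 kg = 0.4352643 mcg/kg/min

0.44 mcg/kg/min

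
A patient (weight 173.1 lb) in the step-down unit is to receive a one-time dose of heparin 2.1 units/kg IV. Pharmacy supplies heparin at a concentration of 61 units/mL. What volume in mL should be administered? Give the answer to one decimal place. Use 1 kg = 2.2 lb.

2.7 mL

Weight = 173.1 lb ÷ 2.2 lb/kg = 78.68182 kg
Dose = 2.1 units/kg × 78.68182 kg = 165.2318 units
Volume = 165.2318 units ÷ 61 units/mL = 2.708718 mL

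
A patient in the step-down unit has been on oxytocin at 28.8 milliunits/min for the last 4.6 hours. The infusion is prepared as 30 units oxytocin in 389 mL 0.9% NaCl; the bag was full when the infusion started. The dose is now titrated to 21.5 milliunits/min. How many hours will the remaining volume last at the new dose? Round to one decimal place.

Initial rate:
28.8 milliunits/min × 60 min/hr = 1728 milliunits/hr
Concentration = 30 units ÷ 389 mL = 0.07712082 units/mL = 77.12082 milliunits/mL
Rate = 1728 milliunits/hr ÷ 77.12082 milliunits/mL = 22.4064 mL/hr
Volume infused so far = 22.4064 mL/hr × 4.6 hr = 103.0694 mL
Volume remaining = 389 − 103.0694 = 285.9306 mL
New rate:
21.5 milliunits/min × 60 min/hr = 1290 milliunits/hr
Rate = 1290 milliunits/hr ÷ 77.12082 milliunits/mL = 16.727 mL/hr
Time remaining = 285.9306 mL ÷ 16.727 mL/hr = 17.09395 hr

17.1 hours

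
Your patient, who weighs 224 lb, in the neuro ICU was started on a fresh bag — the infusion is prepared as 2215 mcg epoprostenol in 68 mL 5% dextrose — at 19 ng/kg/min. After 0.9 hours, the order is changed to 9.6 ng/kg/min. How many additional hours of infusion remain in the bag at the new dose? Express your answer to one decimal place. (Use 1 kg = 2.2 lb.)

36.0 hours

Initial rate:
Weight = 224 lb ÷ 2.2 lb/kg = 101.8182 kg
Dose = 19 ng/kg/min × 101.8182 kg = 1934.545 ng/min
1934.545 ng/min × 60 min/hr = 116072.7 ng/hr
Concentration = 2215 mcg ÷ 68 mL = 32.57353 mcg/mL = 32573.53 ng/mL
Rate = 116072.7 ng/hr ÷ 32573.53 ng/mL = 3.563407 mL/hr
Volume infused so far = 3.563407 mL/hr × 0.9 hr = 3.207066 mL
Volume remaining = 68 − 3.207066 = 64.79293 mL
New rate:
Dose = 9.6 ng/kg/min × 101.8182 kg = 977.4545 ng/min
977.4545 ng/min × 60 min/hr = 58647.27 ng/hr
Rate = 58647.27 ng/hr ÷ 32573.53 ng/mL = 1.800458 mL/hr
Time remaining = 64.79293 mL ÷ 1.800458 mL/hr = 35.98692 hr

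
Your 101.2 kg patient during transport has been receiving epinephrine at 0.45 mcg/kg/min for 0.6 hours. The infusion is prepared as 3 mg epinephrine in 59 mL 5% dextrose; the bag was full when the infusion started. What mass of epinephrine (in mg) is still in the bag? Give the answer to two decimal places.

1.36 mg

Dose = 0.45 mcg/kg/min × 101.2 kg = 45.54 mcg/min
45.54 mcg/min × 60 min/hr = 2732.4 mcg/hr
Concentration = 3 mg ÷ 59 mL = 0.05084746 mg/mL = 50.84746 mcg/mL
Rate = 2732.4 mcg/hr ÷ 50.84746 mcg/mL = 53.7372 mL/hr
Volume infused = 53.7372 mL/hr × 0.6 hr = 32.24232 mL
Volume remaining = 59 − 32.24232 = 26.75768 mL
Drug remaining = 26.75768 mL × 50.84746 mcg/mL = 1360.56 mcg = 1.36056 mg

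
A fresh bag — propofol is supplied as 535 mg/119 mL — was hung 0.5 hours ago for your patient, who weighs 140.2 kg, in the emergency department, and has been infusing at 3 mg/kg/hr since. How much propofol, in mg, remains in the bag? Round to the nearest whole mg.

Dose = 3 mg/kg/hr × 140.2 kg = 420.6 mg/hr
Concentration = 535 mg ÷ 119 mL = 4.495798 mg/mL
Rate = 420.6 mg/hr ÷ 4.495798 mg/mL = 93.55402 mL/hr
Volume infused = 93.55402 mL/hr × 0.5 hr = 46.77701 mL
Volume remaining = 119 − 46.77701 = 72.22299 mL
Drug remaining = 72.22299 mL × 4.495798 mg/mL = 324.7 mg

325 mg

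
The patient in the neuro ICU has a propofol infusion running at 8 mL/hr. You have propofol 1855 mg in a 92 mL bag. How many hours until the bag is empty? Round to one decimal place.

Duration = 92 mL ÷ 8 mL/hr = 11.5 hr

11.5 hours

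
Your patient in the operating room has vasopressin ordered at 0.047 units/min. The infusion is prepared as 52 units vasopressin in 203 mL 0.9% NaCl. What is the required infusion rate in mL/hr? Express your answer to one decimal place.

0.047 units/min × 60 min/hr = 2.82 units/hr
Concentration = 52 units ÷ 203 mL = 0.2561576 units/mL
Rate = 2.82 units/hr ÷ 0.2561576 units/mL = 11.00885 mL/hr

11.0 mL/hr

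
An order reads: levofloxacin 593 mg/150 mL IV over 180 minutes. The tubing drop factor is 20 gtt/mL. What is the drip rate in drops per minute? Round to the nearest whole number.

150 mL ÷ (180 min) = 0.8333333 mL/min
0.8333333 mL/min × 20 gtt/mL = 16.66667 gtt/min

17 gtt/min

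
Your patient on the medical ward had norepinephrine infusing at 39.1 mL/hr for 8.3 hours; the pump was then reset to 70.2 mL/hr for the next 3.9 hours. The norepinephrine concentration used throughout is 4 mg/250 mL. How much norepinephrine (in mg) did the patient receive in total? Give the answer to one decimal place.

9.6 mg

Concentration = 4 mg ÷ 250 mL = 0.016 mg/mL
Stage 1: 39.1 mL/hr × 8.3 hr = 324.53 mL → 324.53 mL × 0.016 mg/mL = 5.19248 mg
Stage 2: 70.2 mL/hr × 3.9 hr = 273.78 mL → 273.78 mL × 0.016 mg/mL = 4.38048 mg
Total = 5.19248 + 4.38048 = 9.57296 mg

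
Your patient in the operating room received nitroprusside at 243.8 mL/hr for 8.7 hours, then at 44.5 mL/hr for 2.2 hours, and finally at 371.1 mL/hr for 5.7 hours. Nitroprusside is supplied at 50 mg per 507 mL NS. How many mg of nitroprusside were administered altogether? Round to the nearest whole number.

427 mg

Concentration = 50 mg ÷ 507 mL = 0.09861933 mg/mL
Stage 1: 243.8 mL/hr × 8.7 hr = 2121.06 mL → 2121.06 mL × 0.09861933 mg/mL = 209.1775 mg
Stage 2: 44.5 mL/hr × 2.2 hr = 97.9 mL → 97.9 mL × 0.09861933 mg/mL = 9.654832 mg
Stage 3: 371.1 mL/hr × 5.7 hr = 2115.27 mL → 2115.27 mL × 0.09861933 mg/mL = 208.6065 mg
Total = 209.1775 + 9.654832 + 208.6065 = 427.4389 mg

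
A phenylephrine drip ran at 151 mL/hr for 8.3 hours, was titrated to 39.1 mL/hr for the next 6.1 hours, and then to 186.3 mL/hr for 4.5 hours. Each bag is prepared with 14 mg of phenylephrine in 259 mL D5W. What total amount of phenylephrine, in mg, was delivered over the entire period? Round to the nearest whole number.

126 mg

Concentration = 14 mg ÷ 259 mL = 0.05405405 mg/mL
Stage 1: 151 mL/hr × 8.3 hr = 1253.3 mL → 1253.3 mL × 0.05405405 mg/mL = 67.74595 mg
Stage 2: 39.1 mL/hr × 6.1 hr = 238.51 mL → 238.51 mL × 0.05405405 mg/mL = 12.89243 mg
Stage 3: 186.3 mL/hr × 4.5 hr = 838.35 mL → 838.35 mL × 0.05405405 mg/mL = 45.31622 mg
Total = 67.74595 + 12.89243 + 45.31622 = 125.9546 mg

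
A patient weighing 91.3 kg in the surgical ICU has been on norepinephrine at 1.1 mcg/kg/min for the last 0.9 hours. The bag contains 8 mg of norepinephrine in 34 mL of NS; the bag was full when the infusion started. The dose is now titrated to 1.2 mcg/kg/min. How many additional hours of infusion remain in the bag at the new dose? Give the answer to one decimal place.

0.4 hours

Initial rate:
Dose = 1.1 mcg/kg/min × 91.3 kg = 100.43 mcg/min
100.43 mcg/min × 60 min/hr = 6025.8 mcg/hr
Concentration = 8 mg ÷ 34 mL = 0.2352941 mg/mL = 235.2941 mcg/mL
Rate = 6025.8 mcg/hr ÷ 235.2941 mcg/mL = 25.60965 mL/hr
Volume infused so far = 25.60965 mL/hr × 0.9 hr = 23.04869 mL
Volume remaining = 34 − 23.04869 = 10.95131 mL
New rate:
Dose = 1.2 mcg/kg/min × 91.3 kg = 109.56 mcg/min
109.56 mcg/min × 60 min/hr = 6573.6 mcg/hr
Rate = 6573.6 mcg/hr ÷ 235.2941 mcg/mL = 27.9378 mL/hr
Time remaining = 10.95131 mL ÷ 27.9378 mL/hr = 0.3919892 hr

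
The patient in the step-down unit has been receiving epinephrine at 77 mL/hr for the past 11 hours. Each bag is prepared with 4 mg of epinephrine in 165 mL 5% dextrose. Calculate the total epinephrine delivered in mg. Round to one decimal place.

20.5 mg

Concentration = 4 mg ÷ 165 mL = 0.02424242 mg/mL = 24.24242 mcg/mL
Drug rate = 77 mL/hr × 24.24242 mcg/mL = 1866.667 mcg/hr
Total = 1866.667 mcg/hr × 11 hr = 20533.33 mcg = 20.53333 mg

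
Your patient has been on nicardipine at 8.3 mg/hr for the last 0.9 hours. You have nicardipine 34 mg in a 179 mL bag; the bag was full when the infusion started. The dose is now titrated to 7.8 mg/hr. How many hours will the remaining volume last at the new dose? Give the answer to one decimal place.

Initial rate:
Concentration = 34 mg ÷ 179 mL = 0.1899441 mg/mL
Rate = 8.3 mg/hr ÷ 0.1899441 mg/mL = 43.69706 mL/hr
Volume infused so far = 43.69706 mL/hr × 0.9 hr = 39.32735 mL
Volume remaining = 179 − 39.32735 = 139.6726 mL
New rate:
Rate = 7.8 mg/hr ÷ 0.1899441 mg/mL = 41.06471 mL/hr
Time remaining = 139.6726 mL ÷ 41.06471 mL/hr = 3.401282 hr

3.4 hours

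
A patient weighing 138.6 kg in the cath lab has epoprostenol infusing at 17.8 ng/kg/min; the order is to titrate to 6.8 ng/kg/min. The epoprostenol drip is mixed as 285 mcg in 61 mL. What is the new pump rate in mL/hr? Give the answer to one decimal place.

12.1 mL/hr

Dose = 6.8 ng/kg/min × 138.6 kg = 942.48 ng/min
942.48 ng/min × 60 min/hr = 56548.8 ng/hr
Concentration = 285 mcg ÷ 61 mL = 4.672131 mcg/mL = 4672.131 ng/mL
Rate = 56548.8 ng/hr ÷ 4672.131 ng/mL = 12.10343 mL/hr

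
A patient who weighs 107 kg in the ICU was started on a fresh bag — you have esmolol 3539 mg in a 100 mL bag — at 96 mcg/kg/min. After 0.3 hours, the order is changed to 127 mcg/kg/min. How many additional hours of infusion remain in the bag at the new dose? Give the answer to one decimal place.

4.1 hours

Initial rate:
Dose = 96 mcg/kg/min × 107 kg = 10272 mcg/min
10272 mcg/min × 60 min/hr = 616320 mcg/hr
Concentration = 3539 mg ÷ 100 mL = 35.39 mg/mL = 35390 mcg/mL
Rate = 616320 mcg/hr ÷ 35390 mcg/mL = 17.41509 mL/hr
Volume infused so far = 17.41509 mL/hr × 0.3 hr = 5.224527 mL
Volume remaining = 100 − 5.224527 = 94.77547 mL
New rate:
Dose = 127 mcg/kg/min × 107 kg = 13589 mcg/min
13589 mcg/min × 60 min/hr = 815340 mcg/hr
Rate = 815340 mcg/hr ÷ 35390 mcg/mL = 23.03871 mL/hr
Time remaining = 94.77547 mL ÷ 23.03871 mL/hr = 4.113749 hr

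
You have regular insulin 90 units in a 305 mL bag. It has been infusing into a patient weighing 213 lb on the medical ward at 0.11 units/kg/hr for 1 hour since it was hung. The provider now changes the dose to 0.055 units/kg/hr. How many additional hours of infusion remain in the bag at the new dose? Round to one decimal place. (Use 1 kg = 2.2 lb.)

Initial rate:
Weight = 213 lb ÷ 2.2 lb/kg = 96.81818 kg
Dose = 0.11 units/kg/hr × 96.81818 kg = 10.65 units/hr
Concentration = 90 units ÷ 305 mL = 0.295082 units/mL
Rate = 10.65 units/hr ÷ 0.295082 units/mL = 36.09167 mL/hr
Volume infused so far = 36.09167 mL/hr × 1 hr = 36.09167 mL
Volume remaining = 305 − 36.09167 = 268.9083 mL
New rate:
Dose = 0.055 units/kg/hr × 96.81818 kg = 5.325 units/hr
Rate = 5.325 units/hr ÷ 0.295082 units/mL = 18.04583 mL/hr
Time remaining = 268.9083 mL ÷ 18.04583 mL/hr = 14.90141 hr

14.9 hours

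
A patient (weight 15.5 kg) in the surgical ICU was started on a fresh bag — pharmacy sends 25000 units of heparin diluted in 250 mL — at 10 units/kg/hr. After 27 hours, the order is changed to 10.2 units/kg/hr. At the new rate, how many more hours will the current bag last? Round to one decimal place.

131.7 hours

Initial rate:
Dose = 10 units/kg/hr × 15.5 kg = 155 units/hr
Concentration = 25000 units ÷ 250 mL = 100 units/mL
Rate = 155 units/hr ÷ 100 units/mL = 1.55 mL/hr
Volume infused so far = 1.55 mL/hr × 27 hr = 41.85 mL
Volume remaining = 250 − 41.85 = 208.15 mL
New rate:
Dose = 10.2 units/kg/hr × 15.5 kg = 158.1 units/hr
Rate = 158.1 units/hr ÷ 100 units/mL = 1.581 mL/hr
Time remaining = 208.15 mL ÷ 1.581 mL/hr = 131.6572 hr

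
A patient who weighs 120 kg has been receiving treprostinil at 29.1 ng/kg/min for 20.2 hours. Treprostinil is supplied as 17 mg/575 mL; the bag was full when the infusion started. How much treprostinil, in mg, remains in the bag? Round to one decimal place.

12.8 mg

Dose = 29.1 ng/kg/min × 120 kg = 3492 ng/min
3492 ng/min × 60 min/hr = 209520 ng/hr
Concentration = 17 mg ÷ 575 mL = 0.02956522 mg/mL = 29565.22 ng/mL
Rate = 209520 ng/hr ÷ 29565.22 ng/mL = 7.086706 mL/hr
Volume infused = 7.086706 mL/hr × 20.2 hr = 143.1515 mL
Volume remaining = 575 − 143.1515 = 431.8485 mL
Drug remaining = 431.8485 mL × 29565.22 ng/mL = 12767696 ng = 12.7677 mg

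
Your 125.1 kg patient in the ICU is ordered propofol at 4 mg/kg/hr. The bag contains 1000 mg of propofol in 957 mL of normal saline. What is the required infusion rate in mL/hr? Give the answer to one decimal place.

Dose = 4 mg/kg/hr × 125.1 kg = 500.4 mg/hr
Concentration = 1000 mg ÷ 957 mL = 1.044932 mg/mL
Rate = 500.4 mg/hr ÷ 1.044932 mg/mL = 478.8828 mL/hr

478.9 mL/hr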